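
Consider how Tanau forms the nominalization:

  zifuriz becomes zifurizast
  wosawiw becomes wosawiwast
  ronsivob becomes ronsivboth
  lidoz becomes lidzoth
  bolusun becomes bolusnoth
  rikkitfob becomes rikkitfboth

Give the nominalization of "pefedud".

zifuriz and lidoz both end in -z yet inflect differently (zifurizast, lidzoth), so the final letter is not what conditions the rule; the last vowel is.
"pefedud" has last vowel 'u'. The one such stem in the data (bolusun → bolusnoth) deletes the last vowel and adds -oth (as do ronsivob, lidoz), so the same rule applies.
The other pattern: stems whose last vowel is 'i' add -ast.
So pefedud → pefeddoth.

pefeddoth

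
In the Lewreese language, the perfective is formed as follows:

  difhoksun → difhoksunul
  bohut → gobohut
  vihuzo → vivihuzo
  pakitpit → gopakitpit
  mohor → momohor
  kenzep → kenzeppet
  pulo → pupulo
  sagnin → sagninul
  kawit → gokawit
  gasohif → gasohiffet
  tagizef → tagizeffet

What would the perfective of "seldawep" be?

seldaweppet

"seldawep" ends in -p. The one such stem in the data (kenzep → kenzeppet) doubles the final consonant and adds -et (as do gasohif, tagizef), so the same rule applies.
The other patterns: stems ending in -o or -r repeat the first consonant+vowel as a prefix; stems ending in -t add the prefix go-; stems ending in -n add -ul.
So seldawep → seldaweppet.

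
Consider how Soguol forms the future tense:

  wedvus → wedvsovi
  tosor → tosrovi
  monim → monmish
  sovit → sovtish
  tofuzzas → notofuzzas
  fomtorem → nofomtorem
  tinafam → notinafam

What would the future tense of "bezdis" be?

bezdsish

"bezdis" has last vowel 'i'. The stems whose last vowel is 'i' (monim → monmish, sovit → sovtish) delete the last vowel and add -ish.
So bezdis → bezdsish.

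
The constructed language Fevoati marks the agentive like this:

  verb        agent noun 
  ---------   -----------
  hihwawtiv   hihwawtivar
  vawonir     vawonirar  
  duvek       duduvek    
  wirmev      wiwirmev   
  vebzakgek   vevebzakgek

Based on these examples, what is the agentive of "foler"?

fofoler

wirmev and hihwawtiv both end in -v yet inflect differently (wiwirmev, hihwawtivar), so the final letter is not what conditions the rule; the last vowel is.
"foler" has last vowel 'e'. The stems whose last vowel is 'e' (duvek → duduvek, vebzakgek → vevebzakgek, wirmev → wiwirmev) repeat the first consonant+vowel as a prefix.
So foler → fofoler.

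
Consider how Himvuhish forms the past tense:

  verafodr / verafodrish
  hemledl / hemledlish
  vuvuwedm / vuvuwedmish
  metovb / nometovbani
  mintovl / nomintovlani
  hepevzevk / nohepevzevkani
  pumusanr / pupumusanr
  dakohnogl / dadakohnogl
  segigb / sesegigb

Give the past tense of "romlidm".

romlidmish

hemledl and mintovl both end in -l yet inflect differently (hemledlish, nomintovlani), so the final letter is not what conditions the rule; the second-to-last letter is.
"romlidm" has second-to-last letter 'd'. The stems whose second-to-last letter is 'd' (verafodr → verafodrish, hemledl → hemledlish, vuvuwedm → vuvuwedmish) add -ish.
So romlidm → romlidmish.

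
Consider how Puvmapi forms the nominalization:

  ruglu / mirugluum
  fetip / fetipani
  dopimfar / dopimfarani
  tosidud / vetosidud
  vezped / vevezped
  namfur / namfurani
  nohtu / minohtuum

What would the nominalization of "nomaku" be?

minomakuum

ruglu and tosidud both have last vowel 'u' yet inflect differently (mirugluum, vetosidud), so the last vowel is not what conditions the rule; the final letter is.
"nomaku" ends in -u. The stems ending in -u (ruglu → mirugluum, nohtu → minohtuum) add mi- … -um around the stem.
So nomaku → minomakuum.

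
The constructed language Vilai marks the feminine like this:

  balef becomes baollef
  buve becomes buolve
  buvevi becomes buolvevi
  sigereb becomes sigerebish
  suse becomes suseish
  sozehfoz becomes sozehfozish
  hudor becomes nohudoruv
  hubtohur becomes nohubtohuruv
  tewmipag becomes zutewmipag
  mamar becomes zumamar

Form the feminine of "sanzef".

sanzefish

buve and suse both end in -e yet inflect differently (buolve, suseish), so the final letter is not what conditions the rule; the first letter is.
"sanzef" begins with s-. The stems beginning with s- (sigereb → sigerebish, suse → suseish, sozehfoz → sozehfozish) add -ish.
The other patterns: stems beginning with b- insert -ol- after the first vowel; stems beginning with h- add no- … -uv around the stem; stems beginning with m- or t- add the prefix zu-.
So sanzef → sanzefish.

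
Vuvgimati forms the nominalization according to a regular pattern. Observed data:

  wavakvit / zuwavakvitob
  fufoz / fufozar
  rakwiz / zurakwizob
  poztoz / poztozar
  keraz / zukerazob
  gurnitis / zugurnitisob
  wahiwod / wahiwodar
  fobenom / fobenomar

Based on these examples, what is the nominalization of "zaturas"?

zuzaturasob

fufoz and rakwiz both end in -z yet inflect differently (fufozar, zurakwizob), so the final letter is not what conditions the rule; the last vowel is.
"zaturas" has last vowel 'a'. The one such stem in the data (keraz → zukerazob) adds zu- … -ob around the stem, so the same rule applies.
So zaturas → zuzaturasob.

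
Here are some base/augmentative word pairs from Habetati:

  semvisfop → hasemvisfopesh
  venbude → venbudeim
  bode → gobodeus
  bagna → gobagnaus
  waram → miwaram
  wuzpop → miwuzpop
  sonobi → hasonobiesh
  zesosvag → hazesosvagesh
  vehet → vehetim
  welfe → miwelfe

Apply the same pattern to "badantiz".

gobadantizus

bode and welfe both end in -e yet inflect differently (gobodeus, miwelfe), so the final letter is not what conditions the rule; the first letter is.
"badantiz" begins with b-. The stems beginning with b- (bode → gobodeus, bagna → gobagnaus) add go- … -us around the stem.
So badantiz → gobadantizus.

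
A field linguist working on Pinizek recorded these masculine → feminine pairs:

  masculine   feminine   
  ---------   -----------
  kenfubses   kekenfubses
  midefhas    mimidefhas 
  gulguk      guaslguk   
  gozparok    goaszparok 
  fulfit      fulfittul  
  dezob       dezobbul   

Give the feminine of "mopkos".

momopkos

gozparok and dezob both have last vowel 'o' yet inflect differently (goaszparok, dezobbul), so the last vowel is not what conditions the rule; the final letter is.
"mopkos" ends in -s. The stems ending in -s (kenfubses → kekenfubses, midefhas → mimidefhas) repeat the first consonant+vowel as a prefix.
So mopkos → momopkos.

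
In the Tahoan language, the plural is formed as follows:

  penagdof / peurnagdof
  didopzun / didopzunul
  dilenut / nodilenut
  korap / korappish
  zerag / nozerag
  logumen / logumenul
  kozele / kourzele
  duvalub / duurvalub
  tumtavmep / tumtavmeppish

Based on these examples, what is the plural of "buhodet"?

nobuhodet

dilenut and didopzun both have last vowel 'u' yet inflect differently (nodilenut, didopzunul), so the last vowel is not what conditions the rule; the final letter is.
"buhodet" ends in -t. The one such stem in the data (dilenut → nodilenut) adds the prefix no-, so the same rule applies.
So buhodet → nobuhodet.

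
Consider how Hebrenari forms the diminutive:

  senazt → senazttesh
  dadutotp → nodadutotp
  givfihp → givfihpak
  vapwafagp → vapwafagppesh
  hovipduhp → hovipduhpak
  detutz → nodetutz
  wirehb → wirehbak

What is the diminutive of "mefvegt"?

hovipduhp and dadutotp both end in -p yet inflect differently (hovipduhpak, nodadutotp), so the final letter is not what conditions the rule; the second-to-last letter is.
"mefvegt" has second-to-last letter 'g'. The one such stem in the data (vapwafagp → vapwafagppesh) doubles the final consonant and adds -esh (as does senazt), so the same rule applies.
So mefvegt → mefvegttesh.

mefvegttesh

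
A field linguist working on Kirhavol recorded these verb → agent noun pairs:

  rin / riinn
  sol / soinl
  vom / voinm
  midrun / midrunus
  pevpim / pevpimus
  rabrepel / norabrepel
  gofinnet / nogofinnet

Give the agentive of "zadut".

zadutus

"zadut" has 2 vowels. The stems with 2 vowels (midrun → midrunus, pevpim → pevpimus) add -us.
The other patterns: stems with 1 vowel insert -in- after the first vowel; stems with 3 vowels add the prefix no-.
So zadut → zadutus.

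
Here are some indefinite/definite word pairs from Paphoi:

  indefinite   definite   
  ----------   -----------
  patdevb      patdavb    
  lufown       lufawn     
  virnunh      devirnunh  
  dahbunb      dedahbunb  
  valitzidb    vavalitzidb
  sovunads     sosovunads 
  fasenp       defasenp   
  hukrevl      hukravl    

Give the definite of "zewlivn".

dahbunb and valitzidb both end in -b yet inflect differently (dedahbunb, vavalitzidb), so the final letter is not what conditions the rule; the second-to-last letter is.
"zewlivn" has second-to-last letter 'v'. The stems whose second-to-last letter is 'v' (patdevb → patdavb, hukrevl → hukravl) change the last vowel to 'a'.
So zewlivn → zewlavn.

zewlavn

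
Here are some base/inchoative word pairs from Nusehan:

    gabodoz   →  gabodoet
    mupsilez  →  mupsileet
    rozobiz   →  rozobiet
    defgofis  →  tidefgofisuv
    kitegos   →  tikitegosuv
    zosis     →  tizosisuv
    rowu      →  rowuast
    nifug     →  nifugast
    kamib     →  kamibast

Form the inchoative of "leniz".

leniet

rozobiz and defgofis both have last vowel 'i' yet inflect differently (rozobiet, tidefgofisuv), so the last vowel is not what conditions the rule; the final letter is.
"leniz" ends in -z. The stems ending in -z (gabodoz → gabodoet, mupsilez → mupsileet, rozobiz → rozobiet) drop the final letter and add -et.
The other patterns: stems ending in -s add ti- … -uv around the stem; stems ending in -b, -g or -u add -ast.
So leniz → leniet.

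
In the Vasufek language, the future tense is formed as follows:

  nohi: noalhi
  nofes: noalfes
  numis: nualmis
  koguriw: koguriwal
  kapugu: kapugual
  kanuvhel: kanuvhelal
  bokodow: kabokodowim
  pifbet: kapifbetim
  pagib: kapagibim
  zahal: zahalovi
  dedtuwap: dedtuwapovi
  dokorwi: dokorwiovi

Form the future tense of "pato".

kapatoim

"pato" begins with p-. The stems beginning with p- (pifbet → kapifbetim, pagib → kapagibim) add ka- … -im around the stem.
The other patterns: stems beginning with n- insert -al- after the first vowel; stems beginning with k- add -al; stems beginning with d- or z- add -ovi.
So pato → kapatoim.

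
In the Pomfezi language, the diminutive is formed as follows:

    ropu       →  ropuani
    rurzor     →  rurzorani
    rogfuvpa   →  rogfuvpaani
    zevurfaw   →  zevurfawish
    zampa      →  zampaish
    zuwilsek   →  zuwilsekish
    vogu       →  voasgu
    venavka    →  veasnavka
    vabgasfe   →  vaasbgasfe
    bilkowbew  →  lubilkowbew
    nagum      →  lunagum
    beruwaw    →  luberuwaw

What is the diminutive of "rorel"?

rorelani

"rorel" begins with r-. The stems beginning with r- (ropu → ropuani, rurzor → rurzorani, rogfuvpa → rogfuvpaani) add -ani.
The other patterns: stems beginning with z- add -ish; stems beginning with v- insert -as- after the first vowel; stems beginning with b- or n- add the prefix lu-.
So rorel → rorelani.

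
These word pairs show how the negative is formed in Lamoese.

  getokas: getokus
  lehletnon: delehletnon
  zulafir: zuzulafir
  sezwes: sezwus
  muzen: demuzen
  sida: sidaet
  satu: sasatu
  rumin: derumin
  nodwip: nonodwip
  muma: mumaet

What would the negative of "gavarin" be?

degavarin

muzen and sezwes both have last vowel 'e' yet inflect differently (demuzen, sezwus), so the last vowel is not what conditions the rule; the final letter is.
"gavarin" ends in -n. The stems ending in -n (muzen → demuzen, lehletnon → delehletnon, rumin → derumin) add the prefix de-.
The other patterns: stems ending in -s change the last vowel to 'u'; stems ending in -a add -et; stems ending in -p, -r or -u repeat the first consonant+vowel as a prefix.
So gavarin → degavarin.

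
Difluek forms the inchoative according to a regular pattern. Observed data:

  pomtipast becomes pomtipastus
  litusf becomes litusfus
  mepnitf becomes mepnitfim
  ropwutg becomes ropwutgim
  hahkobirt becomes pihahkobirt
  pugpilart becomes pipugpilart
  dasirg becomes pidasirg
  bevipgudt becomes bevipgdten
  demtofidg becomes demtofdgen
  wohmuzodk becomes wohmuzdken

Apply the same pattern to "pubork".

litusf and mepnitf both end in -f yet inflect differently (litusfus, mepnitfim), so the final letter is not what conditions the rule; the second-to-last letter is.
"pubork" has second-to-last letter 'r'. The stems whose second-to-last letter is 'r' (hahkobirt → pihahkobirt, pugpilart → pipugpilart, dasirg → pidasirg) add the prefix pi-.
The other patterns: stems whose second-to-last letter is 's' add -us; stems whose second-to-last letter is 't' add -im; stems whose second-to-last letter is 'd' delete the last vowel and add -en.
So pubork → pipubork.

pipubork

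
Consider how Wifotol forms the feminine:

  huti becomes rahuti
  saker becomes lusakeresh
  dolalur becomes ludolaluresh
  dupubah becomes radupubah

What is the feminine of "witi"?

dolalur and dupubah both begin with d- yet inflect differently (ludolaluresh, radupubah), so the first letter is not what conditions the rule; the final letter is.
"witi" ends in -i. The one such stem in the data (huti → rahuti) adds the prefix ra-, so the same rule applies.
The other pattern: stems ending in -r add lu- … -esh around the stem.
So witi → rawiti.

rawiti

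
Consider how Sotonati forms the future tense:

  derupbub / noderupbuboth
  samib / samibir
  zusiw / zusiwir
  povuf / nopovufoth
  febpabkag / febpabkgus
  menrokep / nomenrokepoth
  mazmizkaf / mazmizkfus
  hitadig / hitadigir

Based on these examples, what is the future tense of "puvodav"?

puvodvus

povuf and mazmizkaf both end in -f yet inflect differently (nopovufoth, mazmizkfus), so the final letter is not what conditions the rule; the last vowel is.
"puvodav" has last vowel 'a'. The stems whose last vowel is 'a' (mazmizkaf → mazmizkfus, febpabkag → febpabkgus) delete the last vowel and add -us.
The other patterns: stems whose last vowel is 'e' or 'u' add no- … -oth around the stem; stems whose last vowel is 'i' add -ir.
So puvodav → puvodvus.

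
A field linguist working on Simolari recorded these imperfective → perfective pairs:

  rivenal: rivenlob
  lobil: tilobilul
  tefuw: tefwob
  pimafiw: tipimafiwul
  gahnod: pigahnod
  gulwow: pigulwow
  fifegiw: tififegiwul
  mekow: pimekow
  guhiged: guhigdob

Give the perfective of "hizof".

pihizof

"hizof" has last vowel 'o'. The stems whose last vowel is 'o' (mekow → pimekow, gahnod → pigahnod, gulwow → pigulwow) add the prefix pi-.
The other patterns: stems whose last vowel is 'i' add ti- … -ul around the stem; stems whose last vowel is 'a', 'e' or 'u' delete the last vowel and add -ob.
So hizof → pihizof.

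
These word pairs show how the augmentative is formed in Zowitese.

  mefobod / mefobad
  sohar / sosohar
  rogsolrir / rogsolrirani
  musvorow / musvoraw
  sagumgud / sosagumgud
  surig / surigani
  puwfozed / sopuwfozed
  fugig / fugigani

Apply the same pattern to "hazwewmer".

mefobod and sagumgud both end in -d yet inflect differently (mefobad, sosagumgud), so the final letter is not what conditions the rule; the last vowel is.
"hazwewmer" has last vowel 'e'. The one such stem in the data (puwfozed → sopuwfozed) adds the prefix so-, so the same rule applies.
So hazwewmer → sohazwewmer.

sohazwewmer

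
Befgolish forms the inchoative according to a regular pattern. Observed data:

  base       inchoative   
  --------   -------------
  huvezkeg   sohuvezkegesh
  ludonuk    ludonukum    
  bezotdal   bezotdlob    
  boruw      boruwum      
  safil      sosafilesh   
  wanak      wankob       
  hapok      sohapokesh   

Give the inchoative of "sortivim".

wanak and ludonuk both end in -k yet inflect differently (wankob, ludonukum), so the final letter is not what conditions the rule; the last vowel is.
"sortivim" has last vowel 'i'. The one such stem in the data (safil → sosafilesh) adds so- … -esh around the stem, so the same rule applies.
So sortivim → sosortivimesh.

sosortivimesh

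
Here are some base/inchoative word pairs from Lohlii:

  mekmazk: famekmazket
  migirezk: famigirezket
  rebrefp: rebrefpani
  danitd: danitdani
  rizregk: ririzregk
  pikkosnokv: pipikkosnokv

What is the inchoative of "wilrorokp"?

mekmazk and rizregk both end in -k yet inflect differently (famekmazket, ririzregk), so the final letter is not what conditions the rule; the second-to-last letter is.
"wilrorokp" has second-to-last letter 'k'. The one such stem in the data (pikkosnokv → pipikkosnokv) repeats the first consonant+vowel as a prefix (as does rizregk), so the same rule applies.
So wilrorokp → wiwilrorokp.

wiwilrorokp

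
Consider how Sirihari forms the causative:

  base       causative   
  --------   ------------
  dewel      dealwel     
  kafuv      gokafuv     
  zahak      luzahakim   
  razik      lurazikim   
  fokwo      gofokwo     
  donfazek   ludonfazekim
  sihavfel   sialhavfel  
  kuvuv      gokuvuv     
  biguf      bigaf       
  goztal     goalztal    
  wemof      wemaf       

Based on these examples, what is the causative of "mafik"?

lumafikim

dewel and donfazek both have last vowel 'e' yet inflect differently (dealwel, ludonfazekim), so the last vowel is not what conditions the rule; the final letter is.
"mafik" ends in -k. The stems ending in -k (donfazek → ludonfazekim, zahak → luzahakim, razik → lurazikim) add lu- … -im around the stem.
So mafik → lumafikim.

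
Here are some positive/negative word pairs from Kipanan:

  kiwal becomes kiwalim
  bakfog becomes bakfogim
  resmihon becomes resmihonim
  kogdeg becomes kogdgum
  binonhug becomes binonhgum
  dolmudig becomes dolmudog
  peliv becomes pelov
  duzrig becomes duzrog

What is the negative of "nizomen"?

nizomnum

"nizomen" has last vowel 'e'. The one such stem in the data (kogdeg → kogdgum) deletes the last vowel and adds -um (as does binonhug), so the same rule applies.
The other patterns: stems whose last vowel is 'a' or 'o' add -im; stems whose last vowel is 'i' change the last vowel to 'o'.
So nizomen → nizomnum.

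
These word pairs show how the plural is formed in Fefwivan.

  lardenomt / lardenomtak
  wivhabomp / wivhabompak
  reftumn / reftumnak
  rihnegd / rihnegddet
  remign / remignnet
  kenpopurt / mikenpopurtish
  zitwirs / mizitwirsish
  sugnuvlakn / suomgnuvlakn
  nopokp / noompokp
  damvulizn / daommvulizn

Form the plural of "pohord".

reftumn and remign both end in -n yet inflect differently (reftumnak, remignnet), so the final letter is not what conditions the rule; the second-to-last letter is.
"pohord" has second-to-last letter 'r'. The stems whose second-to-last letter is 'r' (kenpopurt → mikenpopurtish, zitwirs → mizitwirsish) add mi- … -ish around the stem.
The other patterns: stems whose second-to-last letter is 'm' add -ak; stems whose second-to-last letter is 'g' double the final consonant and add -et; stems whose second-to-last letter is 'k' or 'z' insert -om- after the first vowel.
So pohord → mipohordish.

mipohordish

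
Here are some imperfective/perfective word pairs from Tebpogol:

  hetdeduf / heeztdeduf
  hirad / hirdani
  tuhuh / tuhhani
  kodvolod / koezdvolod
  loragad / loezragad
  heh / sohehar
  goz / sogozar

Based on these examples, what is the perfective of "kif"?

heh and tuhuh both end in -h yet inflect differently (sohehar, tuhhani), so the final letter is not what conditions the rule; the number of vowels is.
"kif" has 1 vowel. The stems with 1 vowel (goz → sogozar, heh → sohehar) add so- … -ar around the stem.
The other patterns: stems with 2 vowels delete the last vowel and add -ani; stems with 3 vowels insert -ez- after the first vowel.
So kif → sokifar.

sokifar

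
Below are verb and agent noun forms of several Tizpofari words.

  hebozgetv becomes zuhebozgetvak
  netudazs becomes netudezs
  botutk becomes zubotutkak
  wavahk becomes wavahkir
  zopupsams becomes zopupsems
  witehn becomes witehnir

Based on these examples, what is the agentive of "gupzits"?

botutk and wavahk both end in -k yet inflect differently (zubotutkak, wavahkir), so the final letter is not what conditions the rule; the second-to-last letter is.
"gupzits" has second-to-last letter 't'. The stems whose second-to-last letter is 't' (botutk → zubotutkak, hebozgetv → zuhebozgetvak) add zu- … -ak around the stem.
So gupzits → zugupzitsak.

zugupzitsak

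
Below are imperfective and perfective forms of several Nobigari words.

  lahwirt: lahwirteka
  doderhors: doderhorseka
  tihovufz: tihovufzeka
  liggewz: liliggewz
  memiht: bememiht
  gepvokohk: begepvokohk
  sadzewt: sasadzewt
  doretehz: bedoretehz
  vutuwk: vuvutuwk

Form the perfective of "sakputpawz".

sadzewt and memiht both end in -t yet inflect differently (sasadzewt, bememiht), so the final letter is not what conditions the rule; the second-to-last letter is.
"sakputpawz" has second-to-last letter 'w'. The stems whose second-to-last letter is 'w' (liggewz → liliggewz, vutuwk → vuvutuwk, sadzewt → sasadzewt) repeat the first consonant+vowel as a prefix.
The other patterns: stems whose second-to-last letter is 'h' add the prefix be-; stems whose second-to-last letter is 'f' or 'r' add -eka.
So sakputpawz → sasakputpawz.

sasakputpawz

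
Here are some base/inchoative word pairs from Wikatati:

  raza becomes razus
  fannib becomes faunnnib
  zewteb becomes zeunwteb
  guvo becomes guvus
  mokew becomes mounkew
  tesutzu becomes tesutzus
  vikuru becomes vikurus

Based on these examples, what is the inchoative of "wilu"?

wilus

"wilu" ends in a vowel. The stems ending in a vowel (raza → razus, vikuru → vikurus, tesutzu → tesutzus) drop the final letter and add -us.
The other pattern: stems ending in a consonant insert -un- after the first vowel.
So wilu → wilus.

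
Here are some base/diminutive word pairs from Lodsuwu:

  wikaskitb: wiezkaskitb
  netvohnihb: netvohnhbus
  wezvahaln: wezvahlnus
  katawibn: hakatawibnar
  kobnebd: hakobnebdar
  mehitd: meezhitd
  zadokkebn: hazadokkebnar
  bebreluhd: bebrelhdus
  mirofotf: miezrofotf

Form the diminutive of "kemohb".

kobnebd and mehitd both end in -d yet inflect differently (hakobnebdar, meezhitd), so the final letter is not what conditions the rule; the second-to-last letter is.
"kemohb" has second-to-last letter 'h'. The stems whose second-to-last letter is 'h' (bebreluhd → bebrelhdus, netvohnihb → netvohnhbus) delete the last vowel and add -us.
So kemohb → kemhbus.

kemhbus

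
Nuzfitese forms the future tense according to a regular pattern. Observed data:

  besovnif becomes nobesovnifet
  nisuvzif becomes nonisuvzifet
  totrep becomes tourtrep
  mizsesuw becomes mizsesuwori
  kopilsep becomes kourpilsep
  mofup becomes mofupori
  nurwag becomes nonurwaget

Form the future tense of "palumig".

mofup and totrep both end in -p yet inflect differently (mofupori, tourtrep), so the final letter is not what conditions the rule; the last vowel is.
"palumig" has last vowel 'i'. The stems whose last vowel is 'i' (besovnif → nobesovnifet, nisuvzif → nonisuvzifet) add no- … -et around the stem.
The other patterns: stems whose last vowel is 'u' add -ori; stems whose last vowel is 'e' insert -ur- after the first vowel.
So palumig → nopalumiget.

nopalumiget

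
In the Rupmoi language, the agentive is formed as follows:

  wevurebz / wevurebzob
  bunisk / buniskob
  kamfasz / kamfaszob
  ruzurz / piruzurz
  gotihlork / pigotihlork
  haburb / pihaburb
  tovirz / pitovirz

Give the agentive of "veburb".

"veburb" has second-to-last letter 'r'. The stems whose second-to-last letter is 'r' (tovirz → pitovirz, gotihlork → pigotihlork, ruzurz → piruzurz) add the prefix pi-.
So veburb → piveburb.

piveburb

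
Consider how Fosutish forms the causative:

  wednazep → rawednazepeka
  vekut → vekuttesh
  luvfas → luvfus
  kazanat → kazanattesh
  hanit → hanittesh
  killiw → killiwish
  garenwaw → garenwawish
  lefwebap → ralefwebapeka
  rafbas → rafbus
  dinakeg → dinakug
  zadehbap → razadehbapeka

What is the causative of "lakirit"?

"lakirit" ends in -t. The stems ending in -t (vekut → vekuttesh, kazanat → kazanattesh, hanit → hanittesh) double the final consonant and add -esh.
So lakirit → lakirittesh.

lakirittesh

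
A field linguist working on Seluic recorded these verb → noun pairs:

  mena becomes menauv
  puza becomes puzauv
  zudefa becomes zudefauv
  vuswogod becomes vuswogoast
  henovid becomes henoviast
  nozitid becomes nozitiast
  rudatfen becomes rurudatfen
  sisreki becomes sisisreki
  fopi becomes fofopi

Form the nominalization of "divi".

"divi" ends in -i. The stems ending in -i (sisreki → sisisreki, fopi → fofopi) repeat the first consonant+vowel as a prefix.
The other patterns: stems ending in -a add -uv; stems ending in -d drop the final letter and add -ast.
So divi → didivi.

didivi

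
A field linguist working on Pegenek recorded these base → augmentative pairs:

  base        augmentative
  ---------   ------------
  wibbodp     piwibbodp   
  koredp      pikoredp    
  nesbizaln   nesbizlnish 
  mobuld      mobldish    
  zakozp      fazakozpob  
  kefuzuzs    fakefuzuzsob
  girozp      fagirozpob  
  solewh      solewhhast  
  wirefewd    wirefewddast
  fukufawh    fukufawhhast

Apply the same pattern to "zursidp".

pizursidp

"zursidp" has second-to-last letter 'd'. The stems whose second-to-last letter is 'd' (wibbodp → piwibbodp, koredp → pikoredp) add the prefix pi-.
The other patterns: stems whose second-to-last letter is 'l' delete the last vowel and add -ish; stems whose second-to-last letter is 'z' add fa- … -ob around the stem; stems whose second-to-last letter is 'w' double the final consonant and add -ast.
So zursidp → pizursidp.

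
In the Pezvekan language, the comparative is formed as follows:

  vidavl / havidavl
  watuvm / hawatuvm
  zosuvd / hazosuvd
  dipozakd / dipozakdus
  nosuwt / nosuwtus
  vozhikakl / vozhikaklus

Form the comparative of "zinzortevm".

"zinzortevm" has second-to-last letter 'v'. The stems whose second-to-last letter is 'v' (vidavl → havidavl, watuvm → hawatuvm, zosuvd → hazosuvd) add the prefix ha-.
So zinzortevm → hazinzortevm.

hazinzortevm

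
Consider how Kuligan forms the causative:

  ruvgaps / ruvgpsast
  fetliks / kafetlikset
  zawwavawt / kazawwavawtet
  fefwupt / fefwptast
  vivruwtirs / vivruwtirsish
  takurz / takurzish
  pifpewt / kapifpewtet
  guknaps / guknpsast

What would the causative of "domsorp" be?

domsorpish

vivruwtirs and guknaps both end in -s yet inflect differently (vivruwtirsish, guknpsast), so the final letter is not what conditions the rule; the second-to-last letter is.
"domsorp" has second-to-last letter 'r'. The stems whose second-to-last letter is 'r' (takurz → takurzish, vivruwtirs → vivruwtirsish) add -ish.
The other patterns: stems whose second-to-last letter is 'p' delete the last vowel and add -ast; stems whose second-to-last letter is 'k' or 'w' add ka- … -et around the stem.
So domsorp → domsorpish.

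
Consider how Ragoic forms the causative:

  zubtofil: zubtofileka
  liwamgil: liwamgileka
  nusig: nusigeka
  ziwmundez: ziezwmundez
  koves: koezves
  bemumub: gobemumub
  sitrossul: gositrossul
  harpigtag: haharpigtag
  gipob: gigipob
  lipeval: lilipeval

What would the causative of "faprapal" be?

fafaprapal

zubtofil and sitrossul both end in -l yet inflect differently (zubtofileka, gositrossul), so the final letter is not what conditions the rule; the last vowel is.
"faprapal" has last vowel 'a'. The stems whose last vowel is 'a' (harpigtag → haharpigtag, lipeval → lilipeval) repeat the first consonant+vowel as a prefix.
The other patterns: stems whose last vowel is 'i' add -eka; stems whose last vowel is 'e' insert -ez- after the first vowel; stems whose last vowel is 'u' add the prefix go-.
So faprapal → fafaprapal.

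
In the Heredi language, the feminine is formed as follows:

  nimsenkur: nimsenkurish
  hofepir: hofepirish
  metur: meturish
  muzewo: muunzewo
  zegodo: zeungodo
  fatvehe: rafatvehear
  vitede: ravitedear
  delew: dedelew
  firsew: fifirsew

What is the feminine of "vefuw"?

vevefuw

fatvehe and delew both have last vowel 'e' yet inflect differently (rafatvehear, dedelew), so the last vowel is not what conditions the rule; the final letter is.
"vefuw" ends in -w. The stems ending in -w (delew → dedelew, firsew → fifirsew) repeat the first consonant+vowel as a prefix.
So vefuw → vevefuw.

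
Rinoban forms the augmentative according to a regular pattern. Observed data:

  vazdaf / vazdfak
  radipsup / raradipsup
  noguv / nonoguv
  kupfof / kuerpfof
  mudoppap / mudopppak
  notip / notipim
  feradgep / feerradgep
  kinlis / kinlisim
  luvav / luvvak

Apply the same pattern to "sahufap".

sahufpak

mudoppap and notip both end in -p yet inflect differently (mudopppak, notipim), so the final letter is not what conditions the rule; the last vowel is.
"sahufap" has last vowel 'a'. The stems whose last vowel is 'a' (mudoppap → mudopppak, vazdaf → vazdfak, luvav → luvvak) delete the last vowel and add -ak.
So sahufap → sahufpak.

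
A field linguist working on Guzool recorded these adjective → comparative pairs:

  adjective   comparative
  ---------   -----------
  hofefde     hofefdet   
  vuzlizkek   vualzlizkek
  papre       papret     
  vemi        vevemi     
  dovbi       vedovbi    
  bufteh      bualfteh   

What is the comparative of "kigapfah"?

kialgapfah

hofefde and vuzlizkek both have last vowel 'e' yet inflect differently (hofefdet, vualzlizkek), so the last vowel is not what conditions the rule; the final letter is.
"kigapfah" ends in -h. The one such stem in the data (bufteh → bualfteh) inserts -al- after the first vowel (as does vuzlizkek), so the same rule applies.
The other patterns: stems ending in -i add the prefix ve-; stems ending in -e drop the final letter and add -et.
So kigapfah → kialgapfah.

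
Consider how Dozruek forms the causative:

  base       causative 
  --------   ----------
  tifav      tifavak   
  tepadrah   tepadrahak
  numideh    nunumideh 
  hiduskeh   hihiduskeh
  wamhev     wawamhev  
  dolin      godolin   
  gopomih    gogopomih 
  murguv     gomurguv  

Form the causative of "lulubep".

tepadrah and numideh both end in -h yet inflect differently (tepadrahak, nunumideh), so the final letter is not what conditions the rule; the last vowel is.
"lulubep" has last vowel 'e'. The stems whose last vowel is 'e' (numideh → nunumideh, hiduskeh → hihiduskeh, wamhev → wawamhev) repeat the first consonant+vowel as a prefix.
So lulubep → lululubep.

lululubep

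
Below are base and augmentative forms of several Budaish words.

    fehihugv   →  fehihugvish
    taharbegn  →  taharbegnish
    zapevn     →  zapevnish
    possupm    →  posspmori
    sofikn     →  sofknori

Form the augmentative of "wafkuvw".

taharbegn and sofikn both end in -n yet inflect differently (taharbegnish, sofknori), so the final letter is not what conditions the rule; the second-to-last letter is.
"wafkuvw" has second-to-last letter 'v'. The one such stem in the data (zapevn → zapevnish) adds -ish, so the same rule applies.
So wafkuvw → wafkuvwish.

wafkuvwish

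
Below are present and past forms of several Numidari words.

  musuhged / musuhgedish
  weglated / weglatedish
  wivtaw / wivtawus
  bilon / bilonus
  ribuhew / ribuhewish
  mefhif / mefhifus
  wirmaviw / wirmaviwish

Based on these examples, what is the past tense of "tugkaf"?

tugkafus

ribuhew and wivtaw both end in -w yet inflect differently (ribuhewish, wivtawus), so the final letter is not what conditions the rule; the number of vowels is.
"tugkaf" has 2 vowels. The stems with 2 vowels (bilon → bilonus, mefhif → mefhifus, wivtaw → wivtawus) add -us.
So tugkaf → tugkafus.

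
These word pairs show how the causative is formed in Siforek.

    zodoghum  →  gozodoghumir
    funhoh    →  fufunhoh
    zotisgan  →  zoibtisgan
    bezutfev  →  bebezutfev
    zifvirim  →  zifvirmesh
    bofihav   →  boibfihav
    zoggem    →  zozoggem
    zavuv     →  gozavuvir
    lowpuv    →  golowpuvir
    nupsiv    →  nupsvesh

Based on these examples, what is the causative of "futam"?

nupsiv and bofihav both end in -v yet inflect differently (nupsvesh, boibfihav), so the final letter is not what conditions the rule; the last vowel is.
"futam" has last vowel 'a'. The stems whose last vowel is 'a' (bofihav → boibfihav, zotisgan → zoibtisgan) insert -ib- after the first vowel.
The other patterns: stems whose last vowel is 'i' delete the last vowel and add -esh; stems whose last vowel is 'u' add go- … -ir around the stem; stems whose last vowel is 'e' or 'o' repeat the first consonant+vowel as a prefix.
So futam → fuibtam.

fuibtam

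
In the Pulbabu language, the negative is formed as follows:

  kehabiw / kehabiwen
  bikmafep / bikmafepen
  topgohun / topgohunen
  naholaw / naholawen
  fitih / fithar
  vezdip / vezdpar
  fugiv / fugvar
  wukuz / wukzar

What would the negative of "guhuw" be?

bikmafep and vezdip both end in -p yet inflect differently (bikmafepen, vezdpar), so the final letter is not what conditions the rule; the number of vowels is.
"guhuw" has 2 vowels. The stems with 2 vowels (fitih → fithar, vezdip → vezdpar, fugiv → fugvar) delete the last vowel and add -ar.
So guhuw → guhwar.

guhwar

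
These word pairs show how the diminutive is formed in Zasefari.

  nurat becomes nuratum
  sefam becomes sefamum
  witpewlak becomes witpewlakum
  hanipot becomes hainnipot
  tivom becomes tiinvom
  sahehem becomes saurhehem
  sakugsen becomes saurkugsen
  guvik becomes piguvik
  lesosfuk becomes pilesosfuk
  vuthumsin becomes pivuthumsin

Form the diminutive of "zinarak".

nurat and hanipot both end in -t yet inflect differently (nuratum, hainnipot), so the final letter is not what conditions the rule; the last vowel is.
"zinarak" has last vowel 'a'. The stems whose last vowel is 'a' (nurat → nuratum, sefam → sefamum, witpewlak → witpewlakum) add -um.
So zinarak → zinarakum.

zinarakum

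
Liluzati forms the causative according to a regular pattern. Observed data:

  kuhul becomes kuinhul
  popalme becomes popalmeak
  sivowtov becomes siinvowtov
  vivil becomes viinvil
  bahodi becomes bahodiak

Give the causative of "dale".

daleak

bahodi and vivil both have last vowel 'i' yet inflect differently (bahodiak, viinvil), so the last vowel is not what conditions the rule; whether the stem ends in a vowel or a consonant is.
"dale" ends in a vowel. The stems ending in a vowel (popalme → popalmeak, bahodi → bahodiak) add -ak.
The other pattern: stems ending in a consonant insert -in- after the first vowel.
So dale → daleak.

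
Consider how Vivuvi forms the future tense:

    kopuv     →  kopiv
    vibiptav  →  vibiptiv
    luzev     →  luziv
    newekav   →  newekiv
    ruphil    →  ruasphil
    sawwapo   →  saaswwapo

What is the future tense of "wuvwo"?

wuasvwo

"wuvwo" ends in -o. The one such stem in the data (sawwapo → saaswwapo) inserts -as- after the first vowel (as does ruphil), so the same rule applies.
So wuvwo → wuasvwo.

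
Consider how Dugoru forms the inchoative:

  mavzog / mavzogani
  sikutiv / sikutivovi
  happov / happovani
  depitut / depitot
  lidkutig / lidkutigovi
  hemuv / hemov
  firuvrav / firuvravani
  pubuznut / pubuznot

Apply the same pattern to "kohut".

kohot

"kohut" has last vowel 'u'. The stems whose last vowel is 'u' (hemuv → hemov, depitut → depitot, pubuznut → pubuznot) change the last vowel to 'o'.
So kohut → kohot.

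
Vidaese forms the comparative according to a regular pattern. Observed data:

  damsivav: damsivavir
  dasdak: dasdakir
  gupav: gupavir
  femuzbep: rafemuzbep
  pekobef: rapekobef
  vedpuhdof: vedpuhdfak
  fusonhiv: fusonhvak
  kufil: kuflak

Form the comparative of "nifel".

ranifel

"nifel" has last vowel 'e'. The stems whose last vowel is 'e' (femuzbep → rafemuzbep, pekobef → rapekobef) add the prefix ra-.
So nifel → ranifel.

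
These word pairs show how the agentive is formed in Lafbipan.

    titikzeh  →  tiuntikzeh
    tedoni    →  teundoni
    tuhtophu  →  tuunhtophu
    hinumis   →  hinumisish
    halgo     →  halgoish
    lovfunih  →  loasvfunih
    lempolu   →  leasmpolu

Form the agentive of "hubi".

titikzeh and lovfunih both end in -h yet inflect differently (tiuntikzeh, loasvfunih), so the final letter is not what conditions the rule; the first letter is.
"hubi" begins with h-. The stems beginning with h- (hinumis → hinumisish, halgo → halgoish) add -ish.
So hubi → hubiish.

hubiish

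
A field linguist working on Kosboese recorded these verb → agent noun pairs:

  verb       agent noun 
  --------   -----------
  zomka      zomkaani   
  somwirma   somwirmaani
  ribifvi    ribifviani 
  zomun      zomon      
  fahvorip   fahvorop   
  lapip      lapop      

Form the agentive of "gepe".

gepeani

ribifvi and fahvorip both have last vowel 'i' yet inflect differently (ribifviani, fahvorop), so the last vowel is not what conditions the rule; whether the stem ends in a vowel or a consonant is.
"gepe" ends in a vowel. The stems ending in a vowel (zomka → zomkaani, somwirma → somwirmaani, ribifvi → ribifviani) add -ani.
The other pattern: stems ending in a consonant change the last vowel to 'o'.
So gepe → gepeani.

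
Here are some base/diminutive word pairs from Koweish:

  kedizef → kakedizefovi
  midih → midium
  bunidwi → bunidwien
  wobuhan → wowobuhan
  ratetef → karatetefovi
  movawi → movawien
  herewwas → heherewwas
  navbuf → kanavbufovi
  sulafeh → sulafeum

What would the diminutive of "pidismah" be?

pidismaum

midih and bunidwi both have last vowel 'i' yet inflect differently (midium, bunidwien), so the last vowel is not what conditions the rule; the final letter is.
"pidismah" ends in -h. The stems ending in -h (midih → midium, sulafeh → sulafeum) drop the final letter and add -um.
So pidismah → pidismaum.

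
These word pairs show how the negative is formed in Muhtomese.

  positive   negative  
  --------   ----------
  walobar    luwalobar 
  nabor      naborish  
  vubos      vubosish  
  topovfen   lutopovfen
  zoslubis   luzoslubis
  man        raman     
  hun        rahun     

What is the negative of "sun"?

rasun

hun and topovfen both end in -n yet inflect differently (rahun, lutopovfen), so the final letter is not what conditions the rule; the number of vowels is.
"sun" has 1 vowel. The stems with 1 vowel (hun → rahun, man → raman) add the prefix ra-.
So sun → rasun.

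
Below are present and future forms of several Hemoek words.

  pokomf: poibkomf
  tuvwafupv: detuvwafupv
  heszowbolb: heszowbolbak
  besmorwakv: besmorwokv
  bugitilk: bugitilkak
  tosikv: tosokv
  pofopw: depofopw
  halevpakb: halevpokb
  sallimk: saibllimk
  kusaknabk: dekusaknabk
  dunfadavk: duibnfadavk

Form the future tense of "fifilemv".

fiibfilemv

"fifilemv" has second-to-last letter 'm'. The stems whose second-to-last letter is 'm' (pokomf → poibkomf, sallimk → saibllimk) insert -ib- after the first vowel.
The other patterns: stems whose second-to-last letter is 'k' change the last vowel to 'o'; stems whose second-to-last letter is 'l' add -ak; stems whose second-to-last letter is 'b' or 'p' add the prefix de-.
So fifilemv → fiibfilemv.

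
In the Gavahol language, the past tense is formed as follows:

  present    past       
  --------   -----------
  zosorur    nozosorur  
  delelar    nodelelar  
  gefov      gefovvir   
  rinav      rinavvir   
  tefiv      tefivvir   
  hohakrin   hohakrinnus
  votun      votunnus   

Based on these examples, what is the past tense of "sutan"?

delelar and rinav both have last vowel 'a' yet inflect differently (nodelelar, rinavvir), so the last vowel is not what conditions the rule; the final letter is.
"sutan" ends in -n. The stems ending in -n (hohakrin → hohakrinnus, votun → votunnus) double the final consonant and add -us.
So sutan → sutannus.

sutannus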